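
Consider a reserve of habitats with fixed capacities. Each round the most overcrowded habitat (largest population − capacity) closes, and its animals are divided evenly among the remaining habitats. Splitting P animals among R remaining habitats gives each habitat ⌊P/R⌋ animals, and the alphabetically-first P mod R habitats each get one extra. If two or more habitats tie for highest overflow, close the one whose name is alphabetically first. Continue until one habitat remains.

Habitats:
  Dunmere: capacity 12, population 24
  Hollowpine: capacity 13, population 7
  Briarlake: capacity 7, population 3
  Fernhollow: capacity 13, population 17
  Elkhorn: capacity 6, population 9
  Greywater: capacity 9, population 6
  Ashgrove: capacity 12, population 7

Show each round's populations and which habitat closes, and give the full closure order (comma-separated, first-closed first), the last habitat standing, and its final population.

Closure order: Dunmere, Fernhollow, Elkhorn, Ashgrove, Greywater, Briarlake
Last habitat: Hollowpine with 73 animals

Round 1: Ashgrove=7 Briarlake=3 Dunmere=24 Elkhorn=9 Fernhollow=17 Greywater=6 Hollowpine=7 → close Dunmere (overflow 12)
  24÷6 = 4 each, +1 to first 0
Round 2: Ashgrove=11 Briarlake=7 Elkhorn=13 Fernhollow=21 Greywater=10 Hollowpine=11 → close Fernhollow (overflow 8)
  21÷5 = 4 each, +1 to first 1
Round 3: Ashgrove=16 Briarlake=11 Elkhorn=17 Greywater=14 Hollowpine=15 → close Elkhorn (overflow 11)
  17÷4 = 4 each, +1 to first 1
Round 4: Ashgrove=21 Briarlake=15 Greywater=18 Hollowpine=19 → close Ashgrove (overflow 9)
  21÷3 = 7 each, +1 to first 0
Round 5: Briarlake=22 Greywater=25 Hollowpine=26 → close Greywater (overflow 16)
  25÷2 = 12 each, +1 to first 1
Round 6: Briarlake=35 Hollowpine=38 → close Briarlake (overflow 28)
  35÷1 = 35 each, +1 to first 0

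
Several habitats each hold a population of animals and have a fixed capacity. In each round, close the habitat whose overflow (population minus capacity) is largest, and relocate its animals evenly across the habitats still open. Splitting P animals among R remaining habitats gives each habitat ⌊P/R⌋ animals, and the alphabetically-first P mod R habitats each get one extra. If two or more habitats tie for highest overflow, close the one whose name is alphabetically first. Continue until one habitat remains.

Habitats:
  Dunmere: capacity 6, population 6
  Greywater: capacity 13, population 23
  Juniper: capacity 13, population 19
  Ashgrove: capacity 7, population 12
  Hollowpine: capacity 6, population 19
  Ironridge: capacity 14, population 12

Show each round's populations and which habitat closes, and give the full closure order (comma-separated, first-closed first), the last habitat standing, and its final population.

Round 1: Ashgrove=12 Dunmere=6 Greywater=23 Hollowpine=19 Ironridge=12 Juniper=19 → close Hollowpine (overflow 13)
  19÷5 = 3 each, +1 to first 4
Round 2: Ashgrove=16 Dunmere=10 Greywater=27 Ironridge=16 Juniper=22 → close Greywater (overflow 14)
  27÷4 = 6 each, +1 to first 3
Round 3: Ashgrove=23 Dunmere=17 Ironridge=23 Juniper=28 → close Ashgrove (overflow 16)
  23÷3 = 7 each, +1 to first 2
Round 4: Dunmere=25 Ironridge=31 Juniper=35 → close Juniper (overflow 22)
  35÷2 = 17 each, +1 to first 1
Round 5: Dunmere=43 Ironridge=48 → close Dunmere (overflow 37)
  43÷1 = 43 each, +1 to first 0

Closure order: Hollowpine, Greywater, Ashgrove, Juniper, Dunmere
Last habitat: Ironridge with 91 animals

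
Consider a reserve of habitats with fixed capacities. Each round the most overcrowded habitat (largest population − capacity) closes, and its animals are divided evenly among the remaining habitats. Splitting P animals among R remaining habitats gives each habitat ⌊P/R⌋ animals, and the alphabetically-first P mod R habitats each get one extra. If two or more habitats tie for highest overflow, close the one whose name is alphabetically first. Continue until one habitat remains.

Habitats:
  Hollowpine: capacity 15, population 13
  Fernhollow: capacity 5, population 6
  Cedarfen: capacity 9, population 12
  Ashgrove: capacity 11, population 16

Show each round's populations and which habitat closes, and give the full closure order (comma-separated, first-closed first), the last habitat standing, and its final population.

Closure order: Ashgrove, Cedarfen, Fernhollow
Last habitat: Hollowpine with 47 animals

Round 1: Ashgrove=16 Cedarfen=12 Fernhollow=6 Hollowpine=13 → close Ashgrove (overflow 5)
  16÷3 = 5 each, +1 to first 1
Round 2: Cedarfen=18 Fernhollow=11 Hollowpine=18 → close Cedarfen (overflow 9)
  18÷2 = 9 each, +1 to first 0
Round 3: Fernhollow=20 Hollowpine=27 → close Fernhollow (overflow 15)
  20÷1 = 20 each, +1 to first 0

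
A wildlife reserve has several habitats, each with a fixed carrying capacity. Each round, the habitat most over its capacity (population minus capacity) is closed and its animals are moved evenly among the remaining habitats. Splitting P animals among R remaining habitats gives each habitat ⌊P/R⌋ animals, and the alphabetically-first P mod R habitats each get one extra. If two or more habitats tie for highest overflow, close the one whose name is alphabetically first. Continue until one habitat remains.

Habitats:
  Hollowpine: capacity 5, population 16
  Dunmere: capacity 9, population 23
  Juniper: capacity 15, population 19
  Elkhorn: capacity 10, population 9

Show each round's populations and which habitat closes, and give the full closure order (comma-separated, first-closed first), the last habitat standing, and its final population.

Closure order: Dunmere, Hollowpine, Juniper
Last habitat: Elkhorn with 67 animals

Round 1: Dunmere=23 Elkhorn=9 Hollowpine=16 Juniper=19 → close Dunmere (overflow 14)
  23÷3 = 7 each, +1 to first 2
Round 2: Elkhorn=17 Hollowpine=24 Juniper=26 → close Hollowpine (overflow 19)
  24÷2 = 12 each, +1 to first 0
Round 3: Elkhorn=29 Juniper=38 → close Juniper (overflow 23)
  38÷1 = 38 each, +1 to first 0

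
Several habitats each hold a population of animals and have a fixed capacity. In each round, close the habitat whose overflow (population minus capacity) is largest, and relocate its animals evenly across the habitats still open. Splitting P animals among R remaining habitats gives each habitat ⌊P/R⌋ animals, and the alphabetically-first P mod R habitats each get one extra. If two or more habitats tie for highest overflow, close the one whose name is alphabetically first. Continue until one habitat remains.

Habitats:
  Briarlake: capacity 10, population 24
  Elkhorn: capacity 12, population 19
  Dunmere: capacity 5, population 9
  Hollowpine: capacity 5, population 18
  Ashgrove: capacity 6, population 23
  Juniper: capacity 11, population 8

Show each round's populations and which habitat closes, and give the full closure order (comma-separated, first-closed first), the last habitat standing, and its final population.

Closure order: Ashgrove, Briarlake, Hollowpine, Elkhorn, Dunmere
Last habitat: Juniper with 101 animals

Round 1: Ashgrove=23 Briarlake=24 Dunmere=9 Elkhorn=19 Hollowpine=18 Juniper=8 → close Ashgrove (overflow 17)
  23÷5 = 4 each, +1 to first 3
Round 2: Briarlake=29 Dunmere=14 Elkhorn=24 Hollowpine=22 Juniper=12 → close Briarlake (overflow 19)
  29÷4 = 7 each, +1 to first 1
Round 3: Dunmere=22 Elkhorn=31 Hollowpine=29 Juniper=19 → close Hollowpine (overflow 24)
  29÷3 = 9 each, +1 to first 2
Round 4: Dunmere=32 Elkhorn=41 Juniper=28 → close Elkhorn (overflow 29)
  41÷2 = 20 each, +1 to first 1
Round 5: Dunmere=53 Juniper=48 → close Dunmere (overflow 48)
  53÷1 = 53 each, +1 to first 0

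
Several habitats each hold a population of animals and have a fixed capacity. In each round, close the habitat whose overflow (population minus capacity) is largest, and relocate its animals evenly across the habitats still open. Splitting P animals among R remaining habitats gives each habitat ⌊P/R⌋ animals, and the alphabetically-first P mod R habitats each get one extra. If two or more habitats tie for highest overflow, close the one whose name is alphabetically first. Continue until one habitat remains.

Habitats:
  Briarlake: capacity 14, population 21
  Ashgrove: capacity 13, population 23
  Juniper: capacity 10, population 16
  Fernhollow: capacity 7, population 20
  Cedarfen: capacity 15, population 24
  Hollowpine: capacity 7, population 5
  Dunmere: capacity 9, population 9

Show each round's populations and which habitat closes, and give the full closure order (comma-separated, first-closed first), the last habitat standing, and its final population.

Closure order: Fernhollow, Ashgrove, Cedarfen, Briarlake, Juniper, Dunmere
Last habitat: Hollowpine with 118 animals

Round 1: Ashgrove=23 Briarlake=21 Cedarfen=24 Dunmere=9 Fernhollow=20 Hollowpine=5 Juniper=16 → close Fernhollow (overflow 13)
  20÷6 = 3 each, +1 to first 2
Round 2: Ashgrove=27 Briarlake=25 Cedarfen=27 Dunmere=12 Hollowpine=8 Juniper=19 → close Ashgrove (overflow 14)
  27÷5 = 5 each, +1 to first 2
Round 3: Briarlake=31 Cedarfen=33 Dunmere=17 Hollowpine=13 Juniper=24 → close Cedarfen (overflow 18)
  33÷4 = 8 each, +1 to first 1
Round 4: Briarlake=40 Dunmere=25 Hollowpine=21 Juniper=32 → close Briarlake (overflow 26)
  40÷3 = 13 each, +1 to first 1
Round 5: Dunmere=39 Hollowpine=34 Juniper=45 → close Juniper (overflow 35)
  45÷2 = 22 each, +1 to first 1
Round 6: Dunmere=62 Hollowpine=56 → close Dunmere (overflow 53)
  62÷1 = 62 each, +1 to first 0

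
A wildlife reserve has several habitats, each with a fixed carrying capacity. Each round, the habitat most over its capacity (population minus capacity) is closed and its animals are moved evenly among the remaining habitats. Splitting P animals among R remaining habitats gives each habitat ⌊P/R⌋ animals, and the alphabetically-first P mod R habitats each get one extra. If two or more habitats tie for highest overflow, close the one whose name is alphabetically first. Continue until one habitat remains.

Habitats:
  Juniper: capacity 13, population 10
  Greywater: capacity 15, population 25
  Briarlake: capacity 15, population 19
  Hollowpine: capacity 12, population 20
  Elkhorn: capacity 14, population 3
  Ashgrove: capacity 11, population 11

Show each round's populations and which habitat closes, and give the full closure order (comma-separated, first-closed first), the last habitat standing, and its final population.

Round 1: Ashgrove=11 Briarlake=19 Elkhorn=3 Greywater=25 Hollowpine=20 Juniper=10 → close Greywater (overflow 10)
  25÷5 = 5 each, +1 to first 0
Round 2: Ashgrove=16 Briarlake=24 Elkhorn=8 Hollowpine=25 Juniper=15 → close Hollowpine (overflow 13)
  25÷4 = 6 each, +1 to first 1
Round 3: Ashgrove=23 Briarlake=30 Elkhorn=14 Juniper=21 → close Briarlake (overflow 15)
  30÷3 = 10 each, +1 to first 0
Round 4: Ashgrove=33 Elkhorn=24 Juniper=31 → close Ashgrove (overflow 22)
  33÷2 = 16 each, +1 to first 1
Round 5: Elkhorn=41 Juniper=47 → close Juniper (overflow 34)
  47÷1 = 47 each, +1 to first 0

Closure order: Greywater, Hollowpine, Briarlake, Ashgrove, Juniper
Last habitat: Elkhorn with 88 animals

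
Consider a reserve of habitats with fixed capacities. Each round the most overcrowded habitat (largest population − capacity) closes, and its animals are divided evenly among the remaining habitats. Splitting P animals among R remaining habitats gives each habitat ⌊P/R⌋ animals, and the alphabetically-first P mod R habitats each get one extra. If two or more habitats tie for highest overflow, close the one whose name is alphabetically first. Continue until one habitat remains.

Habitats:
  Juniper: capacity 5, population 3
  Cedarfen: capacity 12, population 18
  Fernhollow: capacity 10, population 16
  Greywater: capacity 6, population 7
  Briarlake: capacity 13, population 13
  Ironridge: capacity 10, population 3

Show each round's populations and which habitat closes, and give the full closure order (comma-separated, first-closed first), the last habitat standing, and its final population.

Round 1: Briarlake=13 Cedarfen=18 Fernhollow=16 Greywater=7 Ironridge=3 Juniper=3 → close Cedarfen (overflow 6)
  18÷5 = 3 each, +1 to first 3
Round 2: Briarlake=17 Fernhollow=20 Greywater=11 Ironridge=6 Juniper=6 → close Fernhollow (overflow 10)
  20÷4 = 5 each, +1 to first 0
Round 3: Briarlake=22 Greywater=16 Ironridge=11 Juniper=11 → close Greywater (overflow 10)
  16÷3 = 5 each, +1 to first 1
Round 4: Briarlake=28 Ironridge=16 Juniper=16 → close Briarlake (overflow 15)
  28÷2 = 14 each, +1 to first 0
Round 5: Ironridge=30 Juniper=30 → close Juniper (overflow 25)
  30÷1 = 30 each, +1 to first 0

Closure order: Cedarfen, Fernhollow, Greywater, Briarlake, Juniper
Last habitat: Ironridge with 60 animals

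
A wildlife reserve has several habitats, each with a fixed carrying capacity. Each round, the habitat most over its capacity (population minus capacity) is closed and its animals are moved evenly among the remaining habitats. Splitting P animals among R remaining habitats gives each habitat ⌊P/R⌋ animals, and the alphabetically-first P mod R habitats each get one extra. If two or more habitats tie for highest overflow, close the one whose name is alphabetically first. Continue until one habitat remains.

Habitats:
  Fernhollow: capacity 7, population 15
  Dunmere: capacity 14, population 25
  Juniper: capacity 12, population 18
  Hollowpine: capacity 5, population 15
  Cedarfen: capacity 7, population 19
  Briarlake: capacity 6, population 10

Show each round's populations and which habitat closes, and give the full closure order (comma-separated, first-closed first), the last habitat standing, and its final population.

Closure order: Cedarfen, Dunmere, Hollowpine, Fernhollow, Briarlake
Last habitat: Juniper with 102 animals

Round 1: Briarlake=10 Cedarfen=19 Dunmere=25 Fernhollow=15 Hollowpine=15 Juniper=18 → close Cedarfen (overflow 12)
  19÷5 = 3 each, +1 to first 4
Round 2: Briarlake=14 Dunmere=29 Fernhollow=19 Hollowpine=19 Juniper=21 → close Dunmere (overflow 15)
  29÷4 = 7 each, +1 to first 1
Round 3: Briarlake=22 Fernhollow=26 Hollowpine=26 Juniper=28 → close Hollowpine (overflow 21)
  26÷3 = 8 each, +1 to first 2
Round 4: Briarlake=31 Fernhollow=35 Juniper=36 → close Fernhollow (overflow 28)
  35÷2 = 17 each, +1 to first 1
Round 5: Briarlake=49 Juniper=53 → close Briarlake (overflow 43)
  49÷1 = 49 each, +1 to first 0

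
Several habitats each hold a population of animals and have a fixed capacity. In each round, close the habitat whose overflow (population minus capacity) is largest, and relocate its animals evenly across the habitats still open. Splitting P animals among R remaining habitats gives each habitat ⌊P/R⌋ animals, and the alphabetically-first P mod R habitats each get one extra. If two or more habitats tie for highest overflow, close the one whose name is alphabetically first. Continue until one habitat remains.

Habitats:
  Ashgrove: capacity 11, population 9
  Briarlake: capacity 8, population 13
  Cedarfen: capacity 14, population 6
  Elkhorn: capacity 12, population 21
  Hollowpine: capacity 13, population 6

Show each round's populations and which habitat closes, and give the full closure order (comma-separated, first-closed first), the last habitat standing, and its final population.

Round 1: Ashgrove=9 Briarlake=13 Cedarfen=6 Elkhorn=21 Hollowpine=6 → close Elkhorn (overflow 9)
  21÷4 = 5 each, +1 to first 1
Round 2: Ashgrove=15 Briarlake=18 Cedarfen=11 Hollowpine=11 → close Briarlake (overflow 10)
  18÷3 = 6 each, +1 to first 0
Round 3: Ashgrove=21 Cedarfen=17 Hollowpine=17 → close Ashgrove (overflow 10)
  21÷2 = 10 each, +1 to first 1
Round 4: Cedarfen=28 Hollowpine=27 → close Cedarfen (overflow 14)
  28÷1 = 28 each, +1 to first 0

Closure order: Elkhorn, Briarlake, Ashgrove, Cedarfen
Last habitat: Hollowpine with 55 animals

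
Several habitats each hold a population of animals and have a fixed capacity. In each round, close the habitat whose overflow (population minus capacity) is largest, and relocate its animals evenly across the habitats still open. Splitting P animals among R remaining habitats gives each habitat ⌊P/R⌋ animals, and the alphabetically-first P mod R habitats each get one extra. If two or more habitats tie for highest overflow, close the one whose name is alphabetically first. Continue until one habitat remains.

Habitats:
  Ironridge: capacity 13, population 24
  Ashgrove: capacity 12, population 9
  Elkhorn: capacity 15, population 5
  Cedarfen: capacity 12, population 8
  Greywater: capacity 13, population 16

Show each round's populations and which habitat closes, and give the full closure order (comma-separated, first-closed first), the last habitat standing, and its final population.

Closure order: Ironridge, Greywater, Ashgrove, Cedarfen
Last habitat: Elkhorn with 62 animals

Round 1: Ashgrove=9 Cedarfen=8 Elkhorn=5 Greywater=16 Ironridge=24 → close Ironridge (overflow 11)
  24÷4 = 6 each, +1 to first 0
Round 2: Ashgrove=15 Cedarfen=14 Elkhorn=11 Greywater=22 → close Greywater (overflow 9)
  22÷3 = 7 each, +1 to first 1
Round 3: Ashgrove=23 Cedarfen=21 Elkhorn=18 → close Ashgrove (overflow 11)
  23÷2 = 11 each, +1 to first 1
Round 4: Cedarfen=33 Elkhorn=29 → close Cedarfen (overflow 21)
  33÷1 = 33 each, +1 to first 0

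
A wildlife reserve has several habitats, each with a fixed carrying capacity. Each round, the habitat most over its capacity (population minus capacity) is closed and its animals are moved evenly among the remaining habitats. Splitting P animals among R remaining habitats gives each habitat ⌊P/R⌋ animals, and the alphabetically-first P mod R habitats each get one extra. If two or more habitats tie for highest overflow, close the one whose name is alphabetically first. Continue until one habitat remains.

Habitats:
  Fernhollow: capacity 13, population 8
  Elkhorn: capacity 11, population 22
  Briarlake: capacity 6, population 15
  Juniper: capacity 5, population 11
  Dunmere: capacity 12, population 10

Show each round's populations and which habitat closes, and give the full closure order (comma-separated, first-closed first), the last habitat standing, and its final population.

Closure order: Elkhorn, Briarlake, Juniper, Dunmere
Last habitat: Fernhollow with 66 animals

Round 1: Briarlake=15 Dunmere=10 Elkhorn=22 Fernhollow=8 Juniper=11 → close Elkhorn (overflow 11)
  22÷4 = 5 each, +1 to first 2
Round 2: Briarlake=21 Dunmere=16 Fernhollow=13 Juniper=16 → close Briarlake (overflow 15)
  21÷3 = 7 each, +1 to first 0
Round 3: Dunmere=23 Fernhollow=20 Juniper=23 → close Juniper (overflow 18)
  23÷2 = 11 each, +1 to first 1
Round 4: Dunmere=35 Fernhollow=31 → close Dunmere (overflow 23)
  35÷1 = 35 each, +1 to first 0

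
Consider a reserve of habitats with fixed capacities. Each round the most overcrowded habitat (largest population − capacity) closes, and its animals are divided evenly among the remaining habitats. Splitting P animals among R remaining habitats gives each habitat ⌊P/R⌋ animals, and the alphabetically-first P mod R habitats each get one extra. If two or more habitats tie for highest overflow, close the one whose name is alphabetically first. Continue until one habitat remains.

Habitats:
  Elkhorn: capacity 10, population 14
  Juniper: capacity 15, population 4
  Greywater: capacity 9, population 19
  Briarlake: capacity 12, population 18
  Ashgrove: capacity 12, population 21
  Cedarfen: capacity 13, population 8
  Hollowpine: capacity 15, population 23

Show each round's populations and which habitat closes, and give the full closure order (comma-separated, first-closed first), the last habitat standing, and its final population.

Round 1: Ashgrove=21 Briarlake=18 Cedarfen=8 Elkhorn=14 Greywater=19 Hollowpine=23 Juniper=4 → close Greywater (overflow 10)
  19÷6 = 3 each, +1 to first 1
Round 2: Ashgrove=25 Briarlake=21 Cedarfen=11 Elkhorn=17 Hollowpine=26 Juniper=7 → close Ashgrove (overflow 13)
  25÷5 = 5 each, +1 to first 0
Round 3: Briarlake=26 Cedarfen=16 Elkhorn=22 Hollowpine=31 Juniper=12 → close Hollowpine (overflow 16)
  31÷4 = 7 each, +1 to first 3
Round 4: Briarlake=34 Cedarfen=24 Elkhorn=30 Juniper=19 → close Briarlake (overflow 22)
  34÷3 = 11 each, +1 to first 1
Round 5: Cedarfen=36 Elkhorn=41 Juniper=30 → close Elkhorn (overflow 31)
  41÷2 = 20 each, +1 to first 1
Round 6: Cedarfen=57 Juniper=50 → close Cedarfen (overflow 44)
  57÷1 = 57 each, +1 to first 0

Closure order: Greywater, Ashgrove, Hollowpine, Briarlake, Elkhorn, Cedarfen
Last habitat: Juniper with 107 animals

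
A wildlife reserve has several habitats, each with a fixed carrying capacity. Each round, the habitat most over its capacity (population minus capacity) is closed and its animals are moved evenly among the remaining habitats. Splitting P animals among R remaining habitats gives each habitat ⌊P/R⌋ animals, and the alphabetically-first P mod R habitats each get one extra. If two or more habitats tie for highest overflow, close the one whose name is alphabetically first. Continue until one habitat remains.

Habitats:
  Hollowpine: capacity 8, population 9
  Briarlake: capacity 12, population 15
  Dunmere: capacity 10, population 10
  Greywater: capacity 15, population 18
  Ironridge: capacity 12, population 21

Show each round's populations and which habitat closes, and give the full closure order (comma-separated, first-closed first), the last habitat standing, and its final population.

Round 1: Briarlake=15 Dunmere=10 Greywater=18 Hollowpine=9 Ironridge=21 → close Ironridge (overflow 9)
  21÷4 = 5 each, +1 to first 1
Round 2: Briarlake=21 Dunmere=15 Greywater=23 Hollowpine=14 → close Briarlake (overflow 9)
  21÷3 = 7 each, +1 to first 0
Round 3: Dunmere=22 Greywater=30 Hollowpine=21 → close Greywater (overflow 15)
  30÷2 = 15 each, +1 to first 0
Round 4: Dunmere=37 Hollowpine=36 → close Hollowpine (overflow 28)
  36÷1 = 36 each, +1 to first 0

Closure order: Ironridge, Briarlake, Greywater, Hollowpine
Last habitat: Dunmere with 73 animals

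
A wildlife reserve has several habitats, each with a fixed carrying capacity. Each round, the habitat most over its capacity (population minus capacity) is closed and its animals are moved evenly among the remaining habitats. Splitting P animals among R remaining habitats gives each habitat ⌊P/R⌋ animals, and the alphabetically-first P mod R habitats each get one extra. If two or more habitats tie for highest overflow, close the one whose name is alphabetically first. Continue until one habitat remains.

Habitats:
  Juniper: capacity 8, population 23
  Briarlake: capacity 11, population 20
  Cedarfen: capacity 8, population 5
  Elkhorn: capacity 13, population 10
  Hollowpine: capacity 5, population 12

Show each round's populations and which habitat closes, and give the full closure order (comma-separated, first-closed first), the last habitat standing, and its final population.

Closure order: Juniper, Briarlake, Hollowpine, Cedarfen
Last habitat: Elkhorn with 70 animals

Round 1: Briarlake=20 Cedarfen=5 Elkhorn=10 Hollowpine=12 Juniper=23 → close Juniper (overflow 15)
  23÷4 = 5 each, +1 to first 3
Round 2: Briarlake=26 Cedarfen=11 Elkhorn=16 Hollowpine=17 → close Briarlake (overflow 15)
  26÷3 = 8 each, +1 to first 2
Round 3: Cedarfen=20 Elkhorn=25 Hollowpine=25 → close Hollowpine (overflow 20)
  25÷2 = 12 each, +1 to first 1
Round 4: Cedarfen=33 Elkhorn=37 → close Cedarfen (overflow 25)
  33÷1 = 33 each, +1 to first 0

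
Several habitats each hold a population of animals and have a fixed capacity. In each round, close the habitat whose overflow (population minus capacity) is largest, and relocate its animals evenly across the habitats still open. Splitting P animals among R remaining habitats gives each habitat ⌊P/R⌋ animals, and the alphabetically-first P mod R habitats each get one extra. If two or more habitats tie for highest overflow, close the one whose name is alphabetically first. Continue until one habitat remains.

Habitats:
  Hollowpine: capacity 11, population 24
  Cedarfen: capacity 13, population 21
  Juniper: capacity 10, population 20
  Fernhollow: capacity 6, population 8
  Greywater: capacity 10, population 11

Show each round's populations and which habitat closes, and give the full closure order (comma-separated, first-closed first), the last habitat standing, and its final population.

Round 1: Cedarfen=21 Fernhollow=8 Greywater=11 Hollowpine=24 Juniper=20 → close Hollowpine (overflow 13)
  24÷4 = 6 each, +1 to first 0
Round 2: Cedarfen=27 Fernhollow=14 Greywater=17 Juniper=26 → close Juniper (overflow 16)
  26÷3 = 8 each, +1 to first 2
Round 3: Cedarfen=36 Fernhollow=23 Greywater=25 → close Cedarfen (overflow 23)
  36÷2 = 18 each, +1 to first 0
Round 4: Fernhollow=41 Greywater=43 → close Fernhollow (overflow 35)
  41÷1 = 41 each, +1 to first 0

Closure order: Hollowpine, Juniper, Cedarfen, Fernhollow
Last habitat: Greywater with 84 animals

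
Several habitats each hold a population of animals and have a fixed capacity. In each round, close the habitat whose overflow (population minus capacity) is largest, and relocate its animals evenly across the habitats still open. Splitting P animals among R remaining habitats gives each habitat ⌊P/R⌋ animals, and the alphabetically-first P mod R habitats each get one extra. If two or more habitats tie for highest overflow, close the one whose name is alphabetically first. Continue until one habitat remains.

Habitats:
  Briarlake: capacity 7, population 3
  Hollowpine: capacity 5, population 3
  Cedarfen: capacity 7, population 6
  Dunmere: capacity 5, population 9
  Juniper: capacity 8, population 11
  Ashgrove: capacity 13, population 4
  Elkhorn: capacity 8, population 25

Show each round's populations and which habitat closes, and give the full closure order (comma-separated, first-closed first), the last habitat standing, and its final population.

Closure order: Elkhorn, Dunmere, Juniper, Cedarfen, Briarlake, Hollowpine
Last habitat: Ashgrove with 61 animals

Round 1: Ashgrove=4 Briarlake=3 Cedarfen=6 Dunmere=9 Elkhorn=25 Hollowpine=3 Juniper=11 → close Elkhorn (overflow 17)
  25÷6 = 4 each, +1 to first 1
Round 2: Ashgrove=9 Briarlake=7 Cedarfen=10 Dunmere=13 Hollowpine=7 Juniper=15 → close Dunmere (overflow 8)
  13÷5 = 2 each, +1 to first 3
Round 3: Ashgrove=12 Briarlake=10 Cedarfen=13 Hollowpine=9 Juniper=17 → close Juniper (overflow 9)
  17÷4 = 4 each, +1 to first 1
Round 4: Ashgrove=17 Briarlake=14 Cedarfen=17 Hollowpine=13 → close Cedarfen (overflow 10)
  17÷3 = 5 each, +1 to first 2
Round 5: Ashgrove=23 Briarlake=20 Hollowpine=18 → close Briarlake (overflow 13)
  20÷2 = 10 each, +1 to first 0
Round 6: Ashgrove=33 Hollowpine=28 → close Hollowpine (overflow 23)
  28÷1 = 28 each, +1 to first 0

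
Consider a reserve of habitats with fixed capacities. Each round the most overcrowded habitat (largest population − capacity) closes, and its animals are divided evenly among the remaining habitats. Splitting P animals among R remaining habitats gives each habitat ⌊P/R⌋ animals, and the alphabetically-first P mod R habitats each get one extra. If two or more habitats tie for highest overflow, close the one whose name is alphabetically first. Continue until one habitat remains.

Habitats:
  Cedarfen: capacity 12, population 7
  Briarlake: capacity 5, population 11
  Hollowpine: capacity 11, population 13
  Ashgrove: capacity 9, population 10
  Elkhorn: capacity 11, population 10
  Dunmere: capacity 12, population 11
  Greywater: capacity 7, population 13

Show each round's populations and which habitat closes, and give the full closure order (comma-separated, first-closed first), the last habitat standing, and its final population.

Closure order: Briarlake, Greywater, Ashgrove, Hollowpine, Dunmere, Elkhorn
Last habitat: Cedarfen with 75 animals

Round 1: Ashgrove=10 Briarlake=11 Cedarfen=7 Dunmere=11 Elkhorn=10 Greywater=13 Hollowpine=13 → close Briarlake (overflow 6)
  11÷6 = 1 each, +1 to first 5
Round 2: Ashgrove=12 Cedarfen=9 Dunmere=13 Elkhorn=12 Greywater=15 Hollowpine=14 → close Greywater (overflow 8)
  15÷5 = 3 each, +1 to first 0
Round 3: Ashgrove=15 Cedarfen=12 Dunmere=16 Elkhorn=15 Hollowpine=17 → close Ashgrove (overflow 6)
  15÷4 = 3 each, +1 to first 3
Round 4: Cedarfen=16 Dunmere=20 Elkhorn=19 Hollowpine=20 → close Hollowpine (overflow 9)
  20÷3 = 6 each, +1 to first 2
Round 5: Cedarfen=23 Dunmere=27 Elkhorn=25 → close Dunmere (overflow 15)
  27÷2 = 13 each, +1 to first 1
Round 6: Cedarfen=37 Elkhorn=38 → close Elkhorn (overflow 27)
  38÷1 = 38 each, +1 to first 0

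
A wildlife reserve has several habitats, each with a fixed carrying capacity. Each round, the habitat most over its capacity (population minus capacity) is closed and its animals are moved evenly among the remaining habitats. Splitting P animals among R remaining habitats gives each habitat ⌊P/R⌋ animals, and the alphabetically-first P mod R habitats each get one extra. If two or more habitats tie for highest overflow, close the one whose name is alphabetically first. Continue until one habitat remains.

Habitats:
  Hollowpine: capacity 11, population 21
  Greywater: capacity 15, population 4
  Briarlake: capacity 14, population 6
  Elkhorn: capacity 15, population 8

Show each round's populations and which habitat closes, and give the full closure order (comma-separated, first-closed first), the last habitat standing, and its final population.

Round 1: Briarlake=6 Elkhorn=8 Greywater=4 Hollowpine=21 → close Hollowpine (overflow 10)
  21÷3 = 7 each, +1 to first 0
Round 2: Briarlake=13 Elkhorn=15 Greywater=11 → close Elkhorn (overflow 0)
  15÷2 = 7 each, +1 to first 1
Round 3: Briarlake=21 Greywater=18 → close Briarlake (overflow 7)
  21÷1 = 21 each, +1 to first 0

Closure order: Hollowpine, Elkhorn, Briarlake
Last habitat: Greywater with 39 animals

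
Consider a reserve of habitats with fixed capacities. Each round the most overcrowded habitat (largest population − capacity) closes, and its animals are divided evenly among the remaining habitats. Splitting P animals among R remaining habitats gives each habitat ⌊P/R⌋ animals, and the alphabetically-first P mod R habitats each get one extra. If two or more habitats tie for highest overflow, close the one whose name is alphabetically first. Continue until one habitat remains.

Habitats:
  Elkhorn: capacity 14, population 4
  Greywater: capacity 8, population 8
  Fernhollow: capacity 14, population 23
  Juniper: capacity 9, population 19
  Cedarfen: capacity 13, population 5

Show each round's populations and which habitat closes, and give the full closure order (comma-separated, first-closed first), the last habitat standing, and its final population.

Round 1: Cedarfen=5 Elkhorn=4 Fernhollow=23 Greywater=8 Juniper=19 → close Juniper (overflow 10)
  19÷4 = 4 each, +1 to first 3
Round 2: Cedarfen=10 Elkhorn=9 Fernhollow=28 Greywater=12 → close Fernhollow (overflow 14)
  28÷3 = 9 each, +1 to first 1
Round 3: Cedarfen=20 Elkhorn=18 Greywater=21 → close Greywater (overflow 13)
  21÷2 = 10 each, +1 to first 1
Round 4: Cedarfen=31 Elkhorn=28 → close Cedarfen (overflow 18)
  31÷1 = 31 each, +1 to first 0

Closure order: Juniper, Fernhollow, Greywater, Cedarfen
Last habitat: Elkhorn with 59 animals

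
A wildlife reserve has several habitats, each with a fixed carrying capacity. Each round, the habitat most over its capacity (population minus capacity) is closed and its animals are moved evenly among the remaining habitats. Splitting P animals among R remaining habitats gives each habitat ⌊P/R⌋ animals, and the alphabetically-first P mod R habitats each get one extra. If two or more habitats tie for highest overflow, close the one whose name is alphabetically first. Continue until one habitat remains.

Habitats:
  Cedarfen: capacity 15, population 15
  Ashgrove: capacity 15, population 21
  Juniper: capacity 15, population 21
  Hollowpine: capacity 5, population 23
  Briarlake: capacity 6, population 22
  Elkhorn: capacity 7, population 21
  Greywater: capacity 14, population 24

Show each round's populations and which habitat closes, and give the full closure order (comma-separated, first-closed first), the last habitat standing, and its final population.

Round 1: Ashgrove=21 Briarlake=22 Cedarfen=15 Elkhorn=21 Greywater=24 Hollowpine=23 Juniper=21 → close Hollowpine (overflow 18)
  23÷6 = 3 each, +1 to first 5
Round 2: Ashgrove=25 Briarlake=26 Cedarfen=19 Elkhorn=25 Greywater=28 Juniper=24 → close Briarlake (overflow 20)
  26÷5 = 5 each, +1 to first 1
Round 3: Ashgrove=31 Cedarfen=24 Elkhorn=30 Greywater=33 Juniper=29 → close Elkhorn (overflow 23)
  30÷4 = 7 each, +1 to first 2
Round 4: Ashgrove=39 Cedarfen=32 Greywater=40 Juniper=36 → close Greywater (overflow 26)
  40÷3 = 13 each, +1 to first 1
Round 5: Ashgrove=53 Cedarfen=45 Juniper=49 → close Ashgrove (overflow 38)
  53÷2 = 26 each, +1 to first 1
Round 6: Cedarfen=72 Juniper=75 → close Juniper (overflow 60)
  75÷1 = 75 each, +1 to first 0

Closure order: Hollowpine, Briarlake, Elkhorn, Greywater, Ashgrove, Juniper
Last habitat: Cedarfen with 147 animals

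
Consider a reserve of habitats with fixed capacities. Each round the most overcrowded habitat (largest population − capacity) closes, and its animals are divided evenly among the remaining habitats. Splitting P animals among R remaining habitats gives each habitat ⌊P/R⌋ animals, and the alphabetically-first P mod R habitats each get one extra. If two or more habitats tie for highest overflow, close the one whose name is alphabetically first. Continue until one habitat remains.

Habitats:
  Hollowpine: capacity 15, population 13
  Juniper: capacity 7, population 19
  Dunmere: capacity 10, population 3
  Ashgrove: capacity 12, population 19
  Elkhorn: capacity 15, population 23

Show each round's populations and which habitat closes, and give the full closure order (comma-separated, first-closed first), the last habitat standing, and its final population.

Closure order: Juniper, Elkhorn, Ashgrove, Hollowpine
Last habitat: Dunmere with 77 animals

Round 1: Ashgrove=19 Dunmere=3 Elkhorn=23 Hollowpine=13 Juniper=19 → close Juniper (overflow 12)
  19÷4 = 4 each, +1 to first 3
Round 2: Ashgrove=24 Dunmere=8 Elkhorn=28 Hollowpine=17 → close Elkhorn (overflow 13)
  28÷3 = 9 each, +1 to first 1
Round 3: Ashgrove=34 Dunmere=17 Hollowpine=26 → close Ashgrove (overflow 22)
  34÷2 = 17 each, +1 to first 0
Round 4: Dunmere=34 Hollowpine=43 → close Hollowpine (overflow 28)
  43÷1 = 43 each, +1 to first 0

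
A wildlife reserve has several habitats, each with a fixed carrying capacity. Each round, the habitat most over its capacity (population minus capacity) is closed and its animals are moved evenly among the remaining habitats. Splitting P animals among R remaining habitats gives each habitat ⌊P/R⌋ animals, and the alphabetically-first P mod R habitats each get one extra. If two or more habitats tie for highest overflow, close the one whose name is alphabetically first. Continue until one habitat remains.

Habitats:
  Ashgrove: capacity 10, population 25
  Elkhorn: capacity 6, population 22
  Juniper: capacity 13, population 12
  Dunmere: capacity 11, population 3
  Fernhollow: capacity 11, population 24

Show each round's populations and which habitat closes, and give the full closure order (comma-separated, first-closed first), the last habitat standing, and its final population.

Round 1: Ashgrove=25 Dunmere=3 Elkhorn=22 Fernhollow=24 Juniper=12 → close Elkhorn (overflow 16)
  22÷4 = 5 each, +1 to first 2
Round 2: Ashgrove=31 Dunmere=9 Fernhollow=29 Juniper=17 → close Ashgrove (overflow 21)
  31÷3 = 10 each, +1 to first 1
Round 3: Dunmere=20 Fernhollow=39 Juniper=27 → close Fernhollow (overflow 28)
  39÷2 = 19 each, +1 to first 1
Round 4: Dunmere=40 Juniper=46 → close Juniper (overflow 33)
  46÷1 = 46 each, +1 to first 0

Closure order: Elkhorn, Ashgrove, Fernhollow, Juniper
Last habitat: Dunmere with 86 animals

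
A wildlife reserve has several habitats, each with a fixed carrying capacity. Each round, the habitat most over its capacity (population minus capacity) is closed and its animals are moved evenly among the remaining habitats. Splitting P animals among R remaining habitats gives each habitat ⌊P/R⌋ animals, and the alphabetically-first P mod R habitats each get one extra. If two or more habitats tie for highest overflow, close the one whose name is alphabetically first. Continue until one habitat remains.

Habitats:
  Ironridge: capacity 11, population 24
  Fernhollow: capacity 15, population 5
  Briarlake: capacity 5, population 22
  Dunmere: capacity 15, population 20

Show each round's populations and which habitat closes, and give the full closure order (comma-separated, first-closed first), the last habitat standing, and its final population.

Round 1: Briarlake=22 Dunmere=20 Fernhollow=5 Ironridge=24 → close Briarlake (overflow 17)
  22÷3 = 7 each, +1 to first 1
Round 2: Dunmere=28 Fernhollow=12 Ironridge=31 → close Ironridge (overflow 20)
  31÷2 = 15 each, +1 to first 1
Round 3: Dunmere=44 Fernhollow=27 → close Dunmere (overflow 29)
  44÷1 = 44 each, +1 to first 0

Closure order: Briarlake, Ironridge, Dunmere
Last habitat: Fernhollow with 71 animals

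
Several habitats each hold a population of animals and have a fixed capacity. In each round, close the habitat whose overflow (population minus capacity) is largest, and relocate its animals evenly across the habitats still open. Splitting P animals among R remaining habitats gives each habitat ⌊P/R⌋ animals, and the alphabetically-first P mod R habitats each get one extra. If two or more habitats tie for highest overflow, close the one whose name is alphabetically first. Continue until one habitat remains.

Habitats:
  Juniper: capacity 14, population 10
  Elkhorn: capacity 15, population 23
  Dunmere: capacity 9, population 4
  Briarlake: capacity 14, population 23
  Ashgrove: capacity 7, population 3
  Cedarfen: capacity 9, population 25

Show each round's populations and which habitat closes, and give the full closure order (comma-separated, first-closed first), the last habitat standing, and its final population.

Closure order: Cedarfen, Briarlake, Elkhorn, Ashgrove, Dunmere
Last habitat: Juniper with 88 animals

Round 1: Ashgrove=3 Briarlake=23 Cedarfen=25 Dunmere=4 Elkhorn=23 Juniper=10 → close Cedarfen (overflow 16)
  25÷5 = 5 each, +1 to first 0
Round 2: Ashgrove=8 Briarlake=28 Dunmere=9 Elkhorn=28 Juniper=15 → close Briarlake (overflow 14)
  28÷4 = 7 each, +1 to first 0
Round 3: Ashgrove=15 Dunmere=16 Elkhorn=35 Juniper=22 → close Elkhorn (overflow 20)
  35÷3 = 11 each, +1 to first 2
Round 4: Ashgrove=27 Dunmere=28 Juniper=33 → close Ashgrove (overflow 20)
  27÷2 = 13 each, +1 to first 1
Round 5: Dunmere=42 Juniper=46 → close Dunmere (overflow 33)
  42÷1 = 42 each, +1 to first 0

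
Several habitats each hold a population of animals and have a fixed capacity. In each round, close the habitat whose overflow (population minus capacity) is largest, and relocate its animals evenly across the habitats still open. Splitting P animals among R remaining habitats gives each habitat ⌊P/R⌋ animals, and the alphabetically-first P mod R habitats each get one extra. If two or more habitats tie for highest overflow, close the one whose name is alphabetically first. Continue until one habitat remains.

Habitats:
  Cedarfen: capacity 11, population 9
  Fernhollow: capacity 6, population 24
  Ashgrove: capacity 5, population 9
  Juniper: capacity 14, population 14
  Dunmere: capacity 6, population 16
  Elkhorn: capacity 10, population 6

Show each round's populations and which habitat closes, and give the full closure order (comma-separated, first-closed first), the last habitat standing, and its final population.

Closure order: Fernhollow, Dunmere, Ashgrove, Cedarfen, Juniper
Last habitat: Elkhorn with 78 animals

Round 1: Ashgrove=9 Cedarfen=9 Dunmere=16 Elkhorn=6 Fernhollow=24 Juniper=14 → close Fernhollow (overflow 18)
  24÷5 = 4 each, +1 to first 4
Round 2: Ashgrove=14 Cedarfen=14 Dunmere=21 Elkhorn=11 Juniper=18 → close Dunmere (overflow 15)
  21÷4 = 5 each, +1 to first 1
Round 3: Ashgrove=20 Cedarfen=19 Elkhorn=16 Juniper=23 → close Ashgrove (overflow 15)
  20÷3 = 6 each, +1 to first 2
Round 4: Cedarfen=26 Elkhorn=23 Juniper=29 → close Cedarfen (overflow 15)
  26÷2 = 13 each, +1 to first 0
Round 5: Elkhorn=36 Juniper=42 → close Juniper (overflow 28)
  42÷1 = 42 each, +1 to first 0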